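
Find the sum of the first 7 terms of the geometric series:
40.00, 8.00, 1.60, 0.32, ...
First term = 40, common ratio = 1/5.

Sₙ = a(1 - rⁿ) / (1 - r)
S_7 = 40(1 - (1/5)^7) / (1 - (1/5))
S_7 = 40(1 - (1/78125)) / (4/5)
S_7 = 156248/3125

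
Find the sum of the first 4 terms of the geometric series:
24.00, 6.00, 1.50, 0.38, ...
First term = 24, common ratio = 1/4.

Sₙ = a(1 - rⁿ) / (1 - r)
S_4 = 24(1 - (1/4)^4) / (1 - (1/4))
S_4 = 24(1 - (1/256)) / (3/4)
S_4 = 255/8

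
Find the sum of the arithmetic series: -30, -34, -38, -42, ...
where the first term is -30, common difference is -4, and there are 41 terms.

Sₙ = n/2 × (first + last)
Last term = a + (n-1)d = -30 + (41-1)×(-4) = -190
S_41 = 41/2 × (-30 + (-190))
S_41 = 41/2 × (-220) = -4510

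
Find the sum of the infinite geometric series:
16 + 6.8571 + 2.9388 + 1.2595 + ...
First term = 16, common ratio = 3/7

For |r| < 1, S = a / (1 - r)
S = 16 / (1 - (3/7))
S = 16 / (4/7)
S = 28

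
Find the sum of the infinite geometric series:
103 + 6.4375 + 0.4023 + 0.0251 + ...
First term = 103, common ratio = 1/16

For |r| < 1, S = a / (1 - r)
S = 103 / (1 - (1/16))
S = 103 / (15/16)
S = 1648/15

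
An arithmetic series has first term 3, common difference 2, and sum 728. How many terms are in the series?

Using S = n/2 × [2a + (n-1)d]
728 = n/2 × [2(3) + (n-1)(2)]
728 = n/2 × [6 + 2n - 2]
1456 = n × [4 + 2n]
2n² + (4)n - 1456 = 0
Discriminant: Δ = (4)² - 4(2)(-1456) = 16 + 11648 = 11664
√Δ = 108
n = [-(4) + √Δ] / (2·2) = (-4 + 108) / 4 = 104 / 4 = 26
(The negative root is discarded since n must be a positive integer.)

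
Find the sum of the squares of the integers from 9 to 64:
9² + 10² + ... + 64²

Use ∑_{k=1}^{n} k² = n(n+1)(2n+1)/6, then subtract the first 8 terms.
∑_{k=1}^{64} k² = 64×65×129/6 = 89440
∑_{k=1}^{8} k² = 8×9×17/6 = 204
∑_{k=9}^{64} k² = 89440 - 204 = 89236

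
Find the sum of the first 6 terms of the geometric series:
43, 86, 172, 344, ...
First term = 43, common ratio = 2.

Sₙ = a(1 - rⁿ) / (1 - r)
S_6 = 43(1 - 2^6) / (1 - 2)
S_6 = 43(1 - 64) / (-1)
S_6 = 2709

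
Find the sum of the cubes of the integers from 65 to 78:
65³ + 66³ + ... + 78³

Use ∑_{k=1}^{n} k³ = [n(n+1)/2]², then subtract the first 64 terms.
∑_{k=1}^{78} k³ = [78×79/2]² = 3081² = 9492561
∑_{k=1}^{64} k³ = [64×65/2]² = 2080² = 4326400
∑_{k=65}^{78} k³ = 9492561 - 4326400 = 5166161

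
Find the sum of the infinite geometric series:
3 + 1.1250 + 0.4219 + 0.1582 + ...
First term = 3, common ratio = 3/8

For |r| < 1, S = a / (1 - r)
S = 3 / (1 - (3/8))
S = 3 / (5/8)
S = 24/5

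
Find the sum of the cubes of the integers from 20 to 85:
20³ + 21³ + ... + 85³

Use ∑_{k=1}^{n} k³ = [n(n+1)/2]², then subtract the first 19 terms.
∑_{k=1}^{85} k³ = [85×86/2]² = 3655² = 13359025
∑_{k=1}^{19} k³ = [19×20/2]² = 190² = 36100
∑_{k=20}^{85} k³ = 13359025 - 36100 = 13322925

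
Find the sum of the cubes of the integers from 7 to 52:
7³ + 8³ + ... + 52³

Use ∑_{k=1}^{n} k³ = [n(n+1)/2]², then subtract the first 6 terms.
∑_{k=1}^{52} k³ = [52×53/2]² = 1378² = 1898884
∑_{k=1}^{6} k³ = [6×7/2]² = 21² = 441
∑_{k=7}^{52} k³ = 1898884 - 441 = 1898443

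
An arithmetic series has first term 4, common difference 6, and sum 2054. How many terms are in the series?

Using S = n/2 × [2a + (n-1)d]
2054 = n/2 × [2(4) + (n-1)(6)]
2054 = n/2 × [8 + 6n - 6]
4108 = n × [2 + 6n]
6n² + (2)n - 4108 = 0
Discriminant: Δ = (2)² - 4(6)(-4108) = 4 + 98592 = 98596
√Δ = 314
n = [-(2) + √Δ] / (2·6) = (-2 + 314) / 12 = 312 / 12 = 26
(The negative root is discarded since n must be a positive integer.)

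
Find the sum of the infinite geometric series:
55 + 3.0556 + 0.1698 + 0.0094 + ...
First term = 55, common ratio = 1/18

For |r| < 1, S = a / (1 - r)
S = 55 / (1 - (1/18))
S = 55 / (17/18)
S = 990/17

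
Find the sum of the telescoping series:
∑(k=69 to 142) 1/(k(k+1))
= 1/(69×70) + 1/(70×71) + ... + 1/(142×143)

Partial fractions: 1/(k(k+1)) = 1/k - 1/(k+1)
The series telescopes:
= (1/69 - 1/70) + (1/70 - 1/71) + ... + (1/142 - 1/143)
= 1/69 - 1/143
= 74/9867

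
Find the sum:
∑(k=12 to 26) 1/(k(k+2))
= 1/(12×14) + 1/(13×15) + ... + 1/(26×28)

Partial fractions: 1/(k(k+2)) = (1/2)[1/k - 1/(k+2)]
Telescoping leaves the first two and last two terms:
= (1/2)[1/12 + 1/13 - 1/27 - 1/28]
= 215/4914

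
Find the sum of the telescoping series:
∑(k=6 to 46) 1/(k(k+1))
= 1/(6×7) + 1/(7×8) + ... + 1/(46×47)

Partial fractions: 1/(k(k+1)) = 1/k - 1/(k+1)
The series telescopes:
= (1/6 - 1/7) + (1/7 - 1/8) + ... + (1/46 - 1/47)
= 1/6 - 1/47
= 41/282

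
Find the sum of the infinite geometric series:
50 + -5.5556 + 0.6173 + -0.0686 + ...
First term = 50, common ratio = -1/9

For |r| < 1, S = a / (1 - r)
S = 50 / (1 - (-1/9))
S = 50 / (10/9)
S = 45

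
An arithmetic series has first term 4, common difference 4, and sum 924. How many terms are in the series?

Using S = n/2 × [2a + (n-1)d]
924 = n/2 × [2(4) + (n-1)(4)]
924 = n/2 × [8 + 4n - 4]
1848 = n × [4 + 4n]
4n² + (4)n - 1848 = 0
Discriminant: Δ = (4)² - 4(4)(-1848) = 16 + 29568 = 29584
√Δ = 172
n = [-(4) + √Δ] / (2·4) = (-4 + 172) / 8 = 168 / 8 = 21
(The negative root is discarded since n must be a positive integer.)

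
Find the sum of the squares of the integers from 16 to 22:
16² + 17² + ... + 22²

Use ∑_{k=1}^{n} k² = n(n+1)(2n+1)/6, then subtract the first 15 terms.
∑_{k=1}^{22} k² = 22×23×45/6 = 3795
∑_{k=1}^{15} k² = 15×16×31/6 = 1240
∑_{k=16}^{22} k² = 3795 - 1240 = 2555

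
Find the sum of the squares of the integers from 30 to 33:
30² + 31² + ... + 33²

Use ∑_{k=1}^{n} k² = n(n+1)(2n+1)/6, then subtract the first 29 terms.
∑_{k=1}^{33} k² = 33×34×67/6 = 12529
∑_{k=1}^{29} k² = 29×30×59/6 = 8555
∑_{k=30}^{33} k² = 12529 - 8555 = 3974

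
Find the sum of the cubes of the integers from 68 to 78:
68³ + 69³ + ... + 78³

Use ∑_{k=1}^{n} k³ = [n(n+1)/2]², then subtract the first 67 terms.
∑_{k=1}^{78} k³ = [78×79/2]² = 3081² = 9492561
∑_{k=1}^{67} k³ = [67×68/2]² = 2278² = 5189284
∑_{k=68}^{78} k³ = 9492561 - 5189284 = 4303277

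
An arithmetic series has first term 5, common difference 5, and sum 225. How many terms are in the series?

Using S = n/2 × [2a + (n-1)d]
225 = n/2 × [2(5) + (n-1)(5)]
225 = n/2 × [10 + 5n - 5]
450 = n × [5 + 5n]
5n² + (5)n - 450 = 0
Discriminant: Δ = (5)² - 4(5)(-450) = 25 + 9000 = 9025
√Δ = 95
n = [-(5) + √Δ] / (2·5) = (-5 + 95) / 10 = 90 / 10 = 9
(The negative root is discarded since n must be a positive integer.)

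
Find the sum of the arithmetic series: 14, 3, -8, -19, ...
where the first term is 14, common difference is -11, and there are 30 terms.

Sₙ = n/2 × (first + last)
Last term = a + (n-1)d = 14 + (30-1)×(-11) = -305
S_30 = 30/2 × (14 + (-305))
S_30 = 30/2 × (-291) = -4365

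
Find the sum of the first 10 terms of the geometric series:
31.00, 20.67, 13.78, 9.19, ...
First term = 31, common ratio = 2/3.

Sₙ = a(1 - rⁿ) / (1 - r)
S_10 = 31(1 - (2/3)^10) / (1 - (2/3))
S_10 = 31(1 - (1024/59049)) / (1/3)
S_10 = 1798775/19683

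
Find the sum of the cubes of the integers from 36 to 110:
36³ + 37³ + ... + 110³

Use ∑_{k=1}^{n} k³ = [n(n+1)/2]², then subtract the first 35 terms.
∑_{k=1}^{110} k³ = [110×111/2]² = 6105² = 37271025
∑_{k=1}^{35} k³ = [35×36/2]² = 630² = 396900
∑_{k=36}^{110} k³ = 37271025 - 396900 = 36874125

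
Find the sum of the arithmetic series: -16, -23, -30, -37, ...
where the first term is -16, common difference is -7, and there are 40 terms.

Sₙ = n/2 × (first + last)
Last term = a + (n-1)d = -16 + (40-1)×(-7) = -289
S_40 = 40/2 × (-16 + (-289))
S_40 = 40/2 × (-305) = -6100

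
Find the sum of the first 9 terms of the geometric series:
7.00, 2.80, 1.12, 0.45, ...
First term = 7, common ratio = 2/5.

Sₙ = a(1 - rⁿ) / (1 - r)
S_9 = 7(1 - (2/5)^9) / (1 - (2/5))
S_9 = 7(1 - (512/1953125)) / (3/5)
S_9 = 4556097/390625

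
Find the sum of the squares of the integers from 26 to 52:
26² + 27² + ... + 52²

Use ∑_{k=1}^{n} k² = n(n+1)(2n+1)/6, then subtract the first 25 terms.
∑_{k=1}^{52} k² = 52×53×105/6 = 48230
∑_{k=1}^{25} k² = 25×26×51/6 = 5525
∑_{k=26}^{52} k² = 48230 - 5525 = 42705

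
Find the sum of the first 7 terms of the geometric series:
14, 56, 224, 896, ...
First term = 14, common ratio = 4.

Sₙ = a(1 - rⁿ) / (1 - r)
S_7 = 14(1 - 4^7) / (1 - 4)
S_7 = 14(1 - 16384) / (-3)
S_7 = 76454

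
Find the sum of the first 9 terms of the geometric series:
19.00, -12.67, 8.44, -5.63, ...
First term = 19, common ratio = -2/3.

Sₙ = a(1 - rⁿ) / (1 - r)
S_9 = 19(1 - (-2/3)^9) / (1 - (-2/3))
S_9 = 19(1 - (-512/19683)) / (5/3)
S_9 = 76741/6561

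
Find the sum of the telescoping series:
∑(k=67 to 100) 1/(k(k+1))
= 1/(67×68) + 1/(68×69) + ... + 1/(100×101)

Partial fractions: 1/(k(k+1)) = 1/k - 1/(k+1)
The series telescopes:
= (1/67 - 1/68) + (1/68 - 1/69) + ... + (1/100 - 1/101)
= 1/67 - 1/101
= 34/6767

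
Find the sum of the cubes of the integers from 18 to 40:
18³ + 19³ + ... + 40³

Use ∑_{k=1}^{n} k³ = [n(n+1)/2]², then subtract the first 17 terms.
∑_{k=1}^{40} k³ = [40×41/2]² = 820² = 672400
∑_{k=1}^{17} k³ = [17×18/2]² = 153² = 23409
∑_{k=18}^{40} k³ = 672400 - 23409 = 648991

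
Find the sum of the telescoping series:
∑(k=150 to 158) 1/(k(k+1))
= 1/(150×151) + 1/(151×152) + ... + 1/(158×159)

Partial fractions: 1/(k(k+1)) = 1/k - 1/(k+1)
The series telescopes:
= (1/150 - 1/151) + (1/151 - 1/152) + ... + (1/158 - 1/159)
= 1/150 - 1/159
= 1/2650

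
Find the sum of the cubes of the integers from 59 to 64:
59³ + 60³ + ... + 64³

Use ∑_{k=1}^{n} k³ = [n(n+1)/2]², then subtract the first 58 terms.
∑_{k=1}^{64} k³ = [64×65/2]² = 2080² = 4326400
∑_{k=1}^{58} k³ = [58×59/2]² = 1711² = 2927521
∑_{k=59}^{64} k³ = 4326400 - 2927521 = 1398879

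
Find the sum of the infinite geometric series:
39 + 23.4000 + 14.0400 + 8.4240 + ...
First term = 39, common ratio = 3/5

For |r| < 1, S = a / (1 - r)
S = 39 / (1 - (3/5))
S = 39 / (2/5)
S = 195/2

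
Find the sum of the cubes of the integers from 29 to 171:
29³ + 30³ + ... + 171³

Use ∑_{k=1}^{n} k³ = [n(n+1)/2]², then subtract the first 28 terms.
∑_{k=1}^{171} k³ = [171×172/2]² = 14706² = 216266436
∑_{k=1}^{28} k³ = [28×29/2]² = 406² = 164836
∑_{k=29}^{171} k³ = 216266436 - 164836 = 216101600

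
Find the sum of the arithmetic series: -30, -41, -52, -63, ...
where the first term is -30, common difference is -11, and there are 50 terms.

Sₙ = n/2 × (first + last)
Last term = a + (n-1)d = -30 + (50-1)×(-11) = -569
S_50 = 50/2 × (-30 + (-569))
S_50 = 50/2 × (-599) = -14975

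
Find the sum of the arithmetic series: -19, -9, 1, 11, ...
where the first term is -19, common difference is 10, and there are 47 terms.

Sₙ = n/2 × (first + last)
Last term = a + (n-1)d = -19 + (47-1)×10 = 441
S_47 = 47/2 × (-19 + 441)
S_47 = 47/2 × 422 = 9917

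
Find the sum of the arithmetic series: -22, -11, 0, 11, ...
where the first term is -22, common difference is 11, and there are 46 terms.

Sₙ = n/2 × (first + last)
Last term = a + (n-1)d = -22 + (46-1)×11 = 473
S_46 = 46/2 × (-22 + 473)
S_46 = 46/2 × 451 = 10373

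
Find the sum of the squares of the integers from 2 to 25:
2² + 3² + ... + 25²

Use ∑_{k=1}^{n} k² = n(n+1)(2n+1)/6, then subtract the first 1 terms.
∑_{k=1}^{25} k² = 25×26×51/6 = 5525
∑_{k=1}^{1} k² = 1×2×3/6 = 1
∑_{k=2}^{25} k² = 5525 - 1 = 5524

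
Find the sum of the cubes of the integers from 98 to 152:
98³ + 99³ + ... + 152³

Use ∑_{k=1}^{n} k³ = [n(n+1)/2]², then subtract the first 97 terms.
∑_{k=1}^{152} k³ = [152×153/2]² = 11628² = 135210384
∑_{k=1}^{97} k³ = [97×98/2]² = 4753² = 22591009
∑_{k=98}^{152} k³ = 135210384 - 22591009 = 112619375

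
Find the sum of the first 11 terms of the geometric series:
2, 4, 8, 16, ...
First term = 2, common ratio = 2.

Sₙ = a(1 - rⁿ) / (1 - r)
S_11 = 2(1 - 2^11) / (1 - 2)
S_11 = 2(1 - 2048) / (-1)
S_11 = 4094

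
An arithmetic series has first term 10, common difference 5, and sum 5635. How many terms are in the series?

Using S = n/2 × [2a + (n-1)d]
5635 = n/2 × [2(10) + (n-1)(5)]
5635 = n/2 × [20 + 5n - 5]
11270 = n × [15 + 5n]
5n² + (15)n - 11270 = 0
Discriminant: Δ = (15)² - 4(5)(-11270) = 225 + 225400 = 225625
√Δ = 475
n = [-(15) + √Δ] / (2·5) = (-15 + 475) / 10 = 460 / 10 = 46
(The negative root is discarded since n must be a positive integer.)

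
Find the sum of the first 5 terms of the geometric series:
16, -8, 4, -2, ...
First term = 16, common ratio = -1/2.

Sₙ = a(1 - rⁿ) / (1 - r)
S_5 = 16(1 - (-1/2)^5) / (1 - (-1/2))
S_5 = 16(1 - (-1/32)) / (3/2)
S_5 = 11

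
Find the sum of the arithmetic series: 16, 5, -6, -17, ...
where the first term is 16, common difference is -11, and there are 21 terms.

Sₙ = n/2 × (first + last)
Last term = a + (n-1)d = 16 + (21-1)×(-11) = -204
S_21 = 21/2 × (16 + (-204))
S_21 = 21/2 × (-188) = -1974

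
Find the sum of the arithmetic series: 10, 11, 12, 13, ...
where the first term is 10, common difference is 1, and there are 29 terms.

Sₙ = n/2 × (first + last)
Last term = a + (n-1)d = 10 + (29-1)×1 = 38
S_29 = 29/2 × (10 + 38)
S_29 = 29/2 × 48 = 696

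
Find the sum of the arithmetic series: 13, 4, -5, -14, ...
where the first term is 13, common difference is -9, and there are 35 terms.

Sₙ = n/2 × (first + last)
Last term = a + (n-1)d = 13 + (35-1)×(-9) = -293
S_35 = 35/2 × (13 + (-293))
S_35 = 35/2 × (-280) = -4900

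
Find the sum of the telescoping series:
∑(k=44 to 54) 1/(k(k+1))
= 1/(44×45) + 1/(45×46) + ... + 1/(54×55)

Partial fractions: 1/(k(k+1)) = 1/k - 1/(k+1)
The series telescopes:
= (1/44 - 1/45) + (1/45 - 1/46) + ... + (1/54 - 1/55)
= 1/44 - 1/55
= 1/220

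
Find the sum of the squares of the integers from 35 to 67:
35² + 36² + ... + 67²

Use ∑_{k=1}^{n} k² = n(n+1)(2n+1)/6, then subtract the first 34 terms.
∑_{k=1}^{67} k² = 67×68×135/6 = 102510
∑_{k=1}^{34} k² = 34×35×69/6 = 13685
∑_{k=35}^{67} k² = 102510 - 13685 = 88825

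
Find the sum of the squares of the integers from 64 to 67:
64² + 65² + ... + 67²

Use ∑_{k=1}^{n} k² = n(n+1)(2n+1)/6, then subtract the first 63 terms.
∑_{k=1}^{67} k² = 67×68×135/6 = 102510
∑_{k=1}^{63} k² = 63×64×127/6 = 85344
∑_{k=64}^{67} k² = 102510 - 85344 = 17166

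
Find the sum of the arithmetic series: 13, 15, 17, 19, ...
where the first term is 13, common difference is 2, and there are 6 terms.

Sₙ = n/2 × (first + last)
Last term = a + (n-1)d = 13 + (6-1)×2 = 23
S_6 = 6/2 × (13 + 23)
S_6 = 6/2 × 36 = 108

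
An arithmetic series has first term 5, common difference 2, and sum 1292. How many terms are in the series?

Using S = n/2 × [2a + (n-1)d]
1292 = n/2 × [2(5) + (n-1)(2)]
1292 = n/2 × [10 + 2n - 2]
2584 = n × [8 + 2n]
2n² + (8)n - 2584 = 0
Discriminant: Δ = (8)² - 4(2)(-2584) = 64 + 20672 = 20736
√Δ = 144
n = [-(8) + √Δ] / (2·2) = (-8 + 144) / 4 = 136 / 4 = 34
(The negative root is discarded since n must be a positive integer.)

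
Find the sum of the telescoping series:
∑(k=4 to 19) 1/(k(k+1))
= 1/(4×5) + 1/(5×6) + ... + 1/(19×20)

Partial fractions: 1/(k(k+1)) = 1/k - 1/(k+1)
The series telescopes:
= (1/4 - 1/5) + (1/5 - 1/6) + ... + (1/19 - 1/20)
= 1/4 - 1/20
= 1/5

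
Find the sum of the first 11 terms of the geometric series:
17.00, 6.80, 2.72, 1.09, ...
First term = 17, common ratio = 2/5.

Sₙ = a(1 - rⁿ) / (1 - r)
S_11 = 17(1 - (2/5)^11) / (1 - (2/5))
S_11 = 17(1 - (2048/48828125)) / (3/5)
S_11 = 276681103/9765625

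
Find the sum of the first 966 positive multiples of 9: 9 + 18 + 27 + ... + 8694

Factor out 9: = 9(1 + 2 + ... + 966) = 9 × n(n+1)/2
= 9 × 966×967/2
= 9 × 467061
= 4203549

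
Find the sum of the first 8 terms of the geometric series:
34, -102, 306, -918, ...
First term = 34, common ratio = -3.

Sₙ = a(1 - rⁿ) / (1 - r)
S_8 = 34(1 - (-3)^8) / (1 - (-3))
S_8 = 34(1 - 6561) / (4)
S_8 = -55760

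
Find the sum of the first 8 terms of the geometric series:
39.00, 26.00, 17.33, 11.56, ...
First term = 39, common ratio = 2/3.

Sₙ = a(1 - rⁿ) / (1 - r)
S_8 = 39(1 - (2/3)^8) / (1 - (2/3))
S_8 = 39(1 - (256/6561)) / (1/3)
S_8 = 81965/729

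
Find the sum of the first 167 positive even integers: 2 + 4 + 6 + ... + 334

Sum of first n even numbers = n(n+1)
= 167×168
= 28056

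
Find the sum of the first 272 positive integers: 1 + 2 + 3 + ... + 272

Formula: ∑k = n(n+1)/2
= 272×273/2
= 74256/2
= 37128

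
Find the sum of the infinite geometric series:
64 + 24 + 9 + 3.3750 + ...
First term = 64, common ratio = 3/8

For |r| < 1, S = a / (1 - r)
S = 64 / (1 - (3/8))
S = 64 / (5/8)
S = 512/5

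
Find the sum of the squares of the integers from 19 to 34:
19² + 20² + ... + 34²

Use ∑_{k=1}^{n} k² = n(n+1)(2n+1)/6, then subtract the first 18 terms.
∑_{k=1}^{34} k² = 34×35×69/6 = 13685
∑_{k=1}^{18} k² = 18×19×37/6 = 2109
∑_{k=19}^{34} k² = 13685 - 2109 = 11576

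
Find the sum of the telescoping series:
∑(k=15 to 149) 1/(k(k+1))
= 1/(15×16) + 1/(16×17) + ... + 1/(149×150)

Partial fractions: 1/(k(k+1)) = 1/k - 1/(k+1)
The series telescopes:
= (1/15 - 1/16) + (1/16 - 1/17) + ... + (1/149 - 1/150)
= 1/15 - 1/150
= 3/50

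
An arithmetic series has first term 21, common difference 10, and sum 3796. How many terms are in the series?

Using S = n/2 × [2a + (n-1)d]
3796 = n/2 × [2(21) + (n-1)(10)]
3796 = n/2 × [42 + 10n - 10]
7592 = n × [32 + 10n]
10n² + (32)n - 7592 = 0
Discriminant: Δ = (32)² - 4(10)(-7592) = 1024 + 303680 = 304704
√Δ = 552
n = [-(32) + √Δ] / (2·10) = (-32 + 552) / 20 = 520 / 20 = 26
(The negative root is discarded since n must be a positive integer.)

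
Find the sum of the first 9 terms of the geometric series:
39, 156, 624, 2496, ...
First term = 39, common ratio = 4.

Sₙ = a(1 - rⁿ) / (1 - r)
S_9 = 39(1 - 4^9) / (1 - 4)
S_9 = 39(1 - 262144) / (-3)
S_9 = 3407859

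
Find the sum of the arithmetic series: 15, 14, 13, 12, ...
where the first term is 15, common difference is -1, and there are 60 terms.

Sₙ = n/2 × (first + last)
Last term = a + (n-1)d = 15 + (60-1)×(-1) = -44
S_60 = 60/2 × (15 + (-44))
S_60 = 60/2 × (-29) = -870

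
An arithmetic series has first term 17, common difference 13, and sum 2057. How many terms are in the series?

Using S = n/2 × [2a + (n-1)d]
2057 = n/2 × [2(17) + (n-1)(13)]
2057 = n/2 × [34 + 13n - 13]
4114 = n × [21 + 13n]
13n² + (21)n - 4114 = 0
Discriminant: Δ = (21)² - 4(13)(-4114) = 441 + 213928 = 214369
√Δ = 463
n = [-(21) + √Δ] / (2·13) = (-21 + 463) / 26 = 442 / 26 = 17
(The negative root is discarded since n must be a positive integer.)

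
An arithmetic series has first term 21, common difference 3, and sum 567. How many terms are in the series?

Using S = n/2 × [2a + (n-1)d]
567 = n/2 × [2(21) + (n-1)(3)]
567 = n/2 × [42 + 3n - 3]
1134 = n × [39 + 3n]
3n² + (39)n - 1134 = 0
Discriminant: Δ = (39)² - 4(3)(-1134) = 1521 + 13608 = 15129
√Δ = 123
n = [-(39) + √Δ] / (2·3) = (-39 + 123) / 6 = 84 / 6 = 14
(The negative root is discarded since n must be a positive integer.)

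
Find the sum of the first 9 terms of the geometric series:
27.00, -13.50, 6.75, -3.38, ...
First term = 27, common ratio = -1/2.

Sₙ = a(1 - rⁿ) / (1 - r)
S_9 = 27(1 - (-1/2)^9) / (1 - (-1/2))
S_9 = 27(1 - (-1/512)) / (3/2)
S_9 = 4617/256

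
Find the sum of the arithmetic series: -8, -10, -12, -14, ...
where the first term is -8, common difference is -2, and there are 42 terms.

Sₙ = n/2 × (first + last)
Last term = a + (n-1)d = -8 + (42-1)×(-2) = -90
S_42 = 42/2 × (-8 + (-90))
S_42 = 42/2 × (-98) = -2058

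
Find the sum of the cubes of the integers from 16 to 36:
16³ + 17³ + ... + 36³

Use ∑_{k=1}^{n} k³ = [n(n+1)/2]², then subtract the first 15 terms.
∑_{k=1}^{36} k³ = [36×37/2]² = 666² = 443556
∑_{k=1}^{15} k³ = [15×16/2]² = 120² = 14400
∑_{k=16}^{36} k³ = 443556 - 14400 = 429156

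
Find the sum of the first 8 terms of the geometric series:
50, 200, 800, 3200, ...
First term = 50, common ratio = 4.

Sₙ = a(1 - rⁿ) / (1 - r)
S_8 = 50(1 - 4^8) / (1 - 4)
S_8 = 50(1 - 65536) / (-3)
S_8 = 1092250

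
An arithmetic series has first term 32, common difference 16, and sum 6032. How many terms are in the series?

Using S = n/2 × [2a + (n-1)d]
6032 = n/2 × [2(32) + (n-1)(16)]
6032 = n/2 × [64 + 16n - 16]
12064 = n × [48 + 16n]
16n² + (48)n - 12064 = 0
Discriminant: Δ = (48)² - 4(16)(-12064) = 2304 + 772096 = 774400
√Δ = 880
n = [-(48) + √Δ] / (2·16) = (-48 + 880) / 32 = 832 / 32 = 26
(The negative root is discarded since n must be a positive integer.)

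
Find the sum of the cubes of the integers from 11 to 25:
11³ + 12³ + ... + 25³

Use ∑_{k=1}^{n} k³ = [n(n+1)/2]², then subtract the first 10 terms.
∑_{k=1}^{25} k³ = [25×26/2]² = 325² = 105625
∑_{k=1}^{10} k³ = [10×11/2]² = 55² = 3025
∑_{k=11}^{25} k³ = 105625 - 3025 = 102600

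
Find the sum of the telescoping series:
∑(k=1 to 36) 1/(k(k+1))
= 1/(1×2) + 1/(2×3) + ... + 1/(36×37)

Partial fractions: 1/(k(k+1)) = 1/k - 1/(k+1)
The series telescopes:
= (1/1 - 1/2) + (1/2 - 1/3) + ... + (1/36 - 1/37)
= 1/1 - 1/37
= 36/37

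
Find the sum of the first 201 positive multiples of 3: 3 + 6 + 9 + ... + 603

Factor out 3: = 3(1 + 2 + ... + 201) = 3 × n(n+1)/2
= 3 × 201×202/2
= 3 × 20301
= 60903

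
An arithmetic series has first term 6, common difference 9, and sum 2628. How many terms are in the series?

Using S = n/2 × [2a + (n-1)d]
2628 = n/2 × [2(6) + (n-1)(9)]
2628 = n/2 × [12 + 9n - 9]
5256 = n × [3 + 9n]
9n² + (3)n - 5256 = 0
Discriminant: Δ = (3)² - 4(9)(-5256) = 9 + 189216 = 189225
√Δ = 435
n = [-(3) + √Δ] / (2·9) = (-3 + 435) / 18 = 432 / 18 = 24
(The negative root is discarded since n must be a positive integer.)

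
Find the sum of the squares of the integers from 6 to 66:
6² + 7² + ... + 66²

Use ∑_{k=1}^{n} k² = n(n+1)(2n+1)/6, then subtract the first 5 terms.
∑_{k=1}^{66} k² = 66×67×133/6 = 98021
∑_{k=1}^{5} k² = 5×6×11/6 = 55
∑_{k=6}^{66} k² = 98021 - 55 = 97966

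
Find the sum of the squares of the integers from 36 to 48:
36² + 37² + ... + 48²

Use ∑_{k=1}^{n} k² = n(n+1)(2n+1)/6, then subtract the first 35 terms.
∑_{k=1}^{48} k² = 48×49×97/6 = 38024
∑_{k=1}^{35} k² = 35×36×71/6 = 14910
∑_{k=36}^{48} k² = 38024 - 14910 = 23114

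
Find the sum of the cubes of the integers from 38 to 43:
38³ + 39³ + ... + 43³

Use ∑_{k=1}^{n} k³ = [n(n+1)/2]², then subtract the first 37 terms.
∑_{k=1}^{43} k³ = [43×44/2]² = 946² = 894916
∑_{k=1}^{37} k³ = [37×38/2]² = 703² = 494209
∑_{k=38}^{43} k³ = 894916 - 494209 = 400707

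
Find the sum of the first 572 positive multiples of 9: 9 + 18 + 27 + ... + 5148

Factor out 9: = 9(1 + 2 + ... + 572) = 9 × n(n+1)/2
= 9 × 572×573/2
= 9 × 163878
= 1474902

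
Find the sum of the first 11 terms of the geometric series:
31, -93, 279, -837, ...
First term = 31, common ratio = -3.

Sₙ = a(1 - rⁿ) / (1 - r)
S_11 = 31(1 - (-3)^11) / (1 - (-3))
S_11 = 31(1 - (-177147)) / (4)
S_11 = 1372897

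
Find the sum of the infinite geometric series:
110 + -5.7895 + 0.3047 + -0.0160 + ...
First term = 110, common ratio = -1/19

For |r| < 1, S = a / (1 - r)
S = 110 / (1 - (-1/19))
S = 110 / (20/19)
S = 209/2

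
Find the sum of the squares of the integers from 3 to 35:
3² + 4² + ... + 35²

Use ∑_{k=1}^{n} k² = n(n+1)(2n+1)/6, then subtract the first 2 terms.
∑_{k=1}^{35} k² = 35×36×71/6 = 14910
∑_{k=1}^{2} k² = 2×3×5/6 = 5
∑_{k=3}^{35} k² = 14910 - 5 = 14905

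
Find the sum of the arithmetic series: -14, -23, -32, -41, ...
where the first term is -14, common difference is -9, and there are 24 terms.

Sₙ = n/2 × (first + last)
Last term = a + (n-1)d = -14 + (24-1)×(-9) = -221
S_24 = 24/2 × (-14 + (-221))
S_24 = 24/2 × (-235) = -2820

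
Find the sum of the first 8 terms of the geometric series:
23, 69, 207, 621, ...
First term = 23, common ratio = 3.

Sₙ = a(1 - rⁿ) / (1 - r)
S_8 = 23(1 - 3^8) / (1 - 3)
S_8 = 23(1 - 6561) / (-2)
S_8 = 75440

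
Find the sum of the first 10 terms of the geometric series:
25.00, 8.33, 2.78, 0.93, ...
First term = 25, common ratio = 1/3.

Sₙ = a(1 - rⁿ) / (1 - r)
S_10 = 25(1 - (1/3)^10) / (1 - (1/3))
S_10 = 25(1 - (1/59049)) / (2/3)
S_10 = 738100/19683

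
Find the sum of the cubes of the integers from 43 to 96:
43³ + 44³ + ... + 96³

Use ∑_{k=1}^{n} k³ = [n(n+1)/2]², then subtract the first 42 terms.
∑_{k=1}^{96} k³ = [96×97/2]² = 4656² = 21678336
∑_{k=1}^{42} k³ = [42×43/2]² = 903² = 815409
∑_{k=43}^{96} k³ = 21678336 - 815409 = 20862927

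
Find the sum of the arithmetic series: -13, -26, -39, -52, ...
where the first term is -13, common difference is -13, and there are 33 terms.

Sₙ = n/2 × (first + last)
Last term = a + (n-1)d = -13 + (33-1)×(-13) = -429
S_33 = 33/2 × (-13 + (-429))
S_33 = 33/2 × (-442) = -7293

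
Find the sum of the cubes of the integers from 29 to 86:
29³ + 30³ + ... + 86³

Use ∑_{k=1}^{n} k³ = [n(n+1)/2]², then subtract the first 28 terms.
∑_{k=1}^{86} k³ = [86×87/2]² = 3741² = 13995081
∑_{k=1}^{28} k³ = [28×29/2]² = 406² = 164836
∑_{k=29}^{86} k³ = 13995081 - 164836 = 13830245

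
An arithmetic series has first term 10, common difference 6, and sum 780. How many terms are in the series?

Using S = n/2 × [2a + (n-1)d]
780 = n/2 × [2(10) + (n-1)(6)]
780 = n/2 × [20 + 6n - 6]
1560 = n × [14 + 6n]
6n² + (14)n - 1560 = 0
Discriminant: Δ = (14)² - 4(6)(-1560) = 196 + 37440 = 37636
√Δ = 194
n = [-(14) + √Δ] / (2·6) = (-14 + 194) / 12 = 180 / 12 = 15
(The negative root is discarded since n must be a positive integer.)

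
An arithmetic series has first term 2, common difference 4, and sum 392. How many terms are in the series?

Using S = n/2 × [2a + (n-1)d]
392 = n/2 × [2(2) + (n-1)(4)]
392 = n/2 × [4 + 4n - 4]
784 = n × [0 + 4n]
4n² + (0)n - 784 = 0
Discriminant: Δ = (0)² - 4(4)(-784) = 0 + 12544 = 12544
√Δ = 112
n = [-(0) + √Δ] / (2·4) = (0 + 112) / 8 = 112 / 8 = 14
(The negative root is discarded since n must be a positive integer.)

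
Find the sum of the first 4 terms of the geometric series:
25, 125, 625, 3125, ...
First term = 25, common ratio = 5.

Sₙ = a(1 - rⁿ) / (1 - r)
S_4 = 25(1 - 5^4) / (1 - 5)
S_4 = 25(1 - 625) / (-4)
S_4 = 3900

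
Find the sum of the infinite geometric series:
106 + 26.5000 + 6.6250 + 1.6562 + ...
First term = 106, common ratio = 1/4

For |r| < 1, S = a / (1 - r)
S = 106 / (1 - (1/4))
S = 106 / (3/4)
S = 424/3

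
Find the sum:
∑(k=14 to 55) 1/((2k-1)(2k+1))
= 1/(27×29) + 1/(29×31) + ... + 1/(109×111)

Partial fractions: 1/((2k-1)(2k+1)) = (1/2)[1/(2k-1) - 1/(2k+1)]
The series telescopes:
= (1/2)[1/27 - 1/111]
= 14/999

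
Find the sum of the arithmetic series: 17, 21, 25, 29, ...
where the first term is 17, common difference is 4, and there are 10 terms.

Sₙ = n/2 × (first + last)
Last term = a + (n-1)d = 17 + (10-1)×4 = 53
S_10 = 10/2 × (17 + 53)
S_10 = 10/2 × 70 = 350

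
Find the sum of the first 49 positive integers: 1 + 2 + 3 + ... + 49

Formula: ∑k = n(n+1)/2
= 49×50/2
= 2450/2
= 1225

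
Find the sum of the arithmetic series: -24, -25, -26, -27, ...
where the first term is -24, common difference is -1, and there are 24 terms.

Sₙ = n/2 × (first + last)
Last term = a + (n-1)d = -24 + (24-1)×(-1) = -47
S_24 = 24/2 × (-24 + (-47))
S_24 = 24/2 × (-71) = -852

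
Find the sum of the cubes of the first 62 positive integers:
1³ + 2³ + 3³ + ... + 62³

Formula: ∑k³ = [n(n+1)/2]²
= [62×63/2]²
= 1953²
= 3814209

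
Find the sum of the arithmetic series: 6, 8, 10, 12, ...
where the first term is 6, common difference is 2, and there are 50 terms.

Sₙ = n/2 × (first + last)
Last term = a + (n-1)d = 6 + (50-1)×2 = 104
S_50 = 50/2 × (6 + 104)
S_50 = 50/2 × 110 = 2750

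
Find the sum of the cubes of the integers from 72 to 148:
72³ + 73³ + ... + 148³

Use ∑_{k=1}^{n} k³ = [n(n+1)/2]², then subtract the first 71 terms.
∑_{k=1}^{148} k³ = [148×149/2]² = 11026² = 121572676
∑_{k=1}^{71} k³ = [71×72/2]² = 2556² = 6533136
∑_{k=72}^{148} k³ = 121572676 - 6533136 = 115039540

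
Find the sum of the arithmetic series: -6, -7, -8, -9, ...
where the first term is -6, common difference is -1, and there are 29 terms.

Sₙ = n/2 × (first + last)
Last term = a + (n-1)d = -6 + (29-1)×(-1) = -34
S_29 = 29/2 × (-6 + (-34))
S_29 = 29/2 × (-40) = -580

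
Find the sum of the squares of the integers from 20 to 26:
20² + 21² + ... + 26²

Use ∑_{k=1}^{n} k² = n(n+1)(2n+1)/6, then subtract the first 19 terms.
∑_{k=1}^{26} k² = 26×27×53/6 = 6201
∑_{k=1}^{19} k² = 19×20×39/6 = 2470
∑_{k=20}^{26} k² = 6201 - 2470 = 3731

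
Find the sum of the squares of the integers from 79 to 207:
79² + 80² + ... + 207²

Use ∑_{k=1}^{n} k² = n(n+1)(2n+1)/6, then subtract the first 78 terms.
∑_{k=1}^{207} k² = 207×208×415/6 = 2978040
∑_{k=1}^{78} k² = 78×79×157/6 = 161239
∑_{k=79}^{207} k² = 2978040 - 161239 = 2816801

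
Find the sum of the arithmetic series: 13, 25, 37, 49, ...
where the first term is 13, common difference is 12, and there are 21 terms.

Sₙ = n/2 × (first + last)
Last term = a + (n-1)d = 13 + (21-1)×12 = 253
S_21 = 21/2 × (13 + 253)
S_21 = 21/2 × 266 = 2793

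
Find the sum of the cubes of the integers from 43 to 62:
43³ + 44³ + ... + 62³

Use ∑_{k=1}^{n} k³ = [n(n+1)/2]², then subtract the first 42 terms.
∑_{k=1}^{62} k³ = [62×63/2]² = 1953² = 3814209
∑_{k=1}^{42} k³ = [42×43/2]² = 903² = 815409
∑_{k=43}^{62} k³ = 3814209 - 815409 = 2998800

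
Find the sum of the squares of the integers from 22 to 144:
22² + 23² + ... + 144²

Use ∑_{k=1}^{n} k² = n(n+1)(2n+1)/6, then subtract the first 21 terms.
∑_{k=1}^{144} k² = 144×145×289/6 = 1005720
∑_{k=1}^{21} k² = 21×22×43/6 = 3311
∑_{k=22}^{144} k² = 1005720 - 3311 = 1002409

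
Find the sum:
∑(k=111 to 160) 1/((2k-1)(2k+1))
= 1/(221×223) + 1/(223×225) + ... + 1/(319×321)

Partial fractions: 1/((2k-1)(2k+1)) = (1/2)[1/(2k-1) - 1/(2k+1)]
The series telescopes:
= (1/2)[1/221 - 1/321]
= 50/70941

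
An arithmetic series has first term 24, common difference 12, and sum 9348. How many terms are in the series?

Using S = n/2 × [2a + (n-1)d]
9348 = n/2 × [2(24) + (n-1)(12)]
9348 = n/2 × [48 + 12n - 12]
18696 = n × [36 + 12n]
12n² + (36)n - 18696 = 0
Discriminant: Δ = (36)² - 4(12)(-18696) = 1296 + 897408 = 898704
√Δ = 948
n = [-(36) + √Δ] / (2·12) = (-36 + 948) / 24 = 912 / 24 = 38
(The negative root is discarded since n must be a positive integer.)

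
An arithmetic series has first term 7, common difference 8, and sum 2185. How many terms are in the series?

Using S = n/2 × [2a + (n-1)d]
2185 = n/2 × [2(7) + (n-1)(8)]
2185 = n/2 × [14 + 8n - 8]
4370 = n × [6 + 8n]
8n² + (6)n - 4370 = 0
Discriminant: Δ = (6)² - 4(8)(-4370) = 36 + 139840 = 139876
√Δ = 374
n = [-(6) + √Δ] / (2·8) = (-6 + 374) / 16 = 368 / 16 = 23
(The negative root is discarded since n must be a positive integer.)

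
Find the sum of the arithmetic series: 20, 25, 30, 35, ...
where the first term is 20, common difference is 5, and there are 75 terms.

Sₙ = n/2 × (first + last)
Last term = a + (n-1)d = 20 + (75-1)×5 = 390
S_75 = 75/2 × (20 + 390)
S_75 = 75/2 × 410 = 15375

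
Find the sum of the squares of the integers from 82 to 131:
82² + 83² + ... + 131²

Use ∑_{k=1}^{n} k² = n(n+1)(2n+1)/6, then subtract the first 81 terms.
∑_{k=1}^{131} k² = 131×132×263/6 = 757966
∑_{k=1}^{81} k² = 81×82×163/6 = 180441
∑_{k=82}^{131} k² = 757966 - 180441 = 577525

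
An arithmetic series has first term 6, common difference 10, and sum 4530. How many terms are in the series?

Using S = n/2 × [2a + (n-1)d]
4530 = n/2 × [2(6) + (n-1)(10)]
4530 = n/2 × [12 + 10n - 10]
9060 = n × [2 + 10n]
10n² + (2)n - 9060 = 0
Discriminant: Δ = (2)² - 4(10)(-9060) = 4 + 362400 = 362404
√Δ = 602
n = [-(2) + √Δ] / (2·10) = (-2 + 602) / 20 = 600 / 20 = 30
(The negative root is discarded since n must be a positive integer.)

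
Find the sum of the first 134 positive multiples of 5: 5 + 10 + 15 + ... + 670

Factor out 5: = 5(1 + 2 + ... + 134) = 5 × n(n+1)/2
= 5 × 134×135/2
= 5 × 9045
= 45225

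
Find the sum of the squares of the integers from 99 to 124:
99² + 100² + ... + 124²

Use ∑_{k=1}^{n} k² = n(n+1)(2n+1)/6, then subtract the first 98 terms.
∑_{k=1}^{124} k² = 124×125×249/6 = 643250
∑_{k=1}^{98} k² = 98×99×197/6 = 318549
∑_{k=99}^{124} k² = 643250 - 318549 = 324701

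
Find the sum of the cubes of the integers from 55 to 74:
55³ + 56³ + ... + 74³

Use ∑_{k=1}^{n} k³ = [n(n+1)/2]², then subtract the first 54 terms.
∑_{k=1}^{74} k³ = [74×75/2]² = 2775² = 7700625
∑_{k=1}^{54} k³ = [54×55/2]² = 1485² = 2205225
∑_{k=55}^{74} k³ = 7700625 - 2205225 = 5495400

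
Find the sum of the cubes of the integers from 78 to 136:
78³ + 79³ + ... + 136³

Use ∑_{k=1}^{n} k³ = [n(n+1)/2]², then subtract the first 77 terms.
∑_{k=1}^{136} k³ = [136×137/2]² = 9316² = 86787856
∑_{k=1}^{77} k³ = [77×78/2]² = 3003² = 9018009
∑_{k=78}^{136} k³ = 86787856 - 9018009 = 77769847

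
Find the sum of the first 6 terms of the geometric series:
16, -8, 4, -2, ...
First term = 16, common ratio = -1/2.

Sₙ = a(1 - rⁿ) / (1 - r)
S_6 = 16(1 - (-1/2)^6) / (1 - (-1/2))
S_6 = 16(1 - (1/64)) / (3/2)
S_6 = 21/2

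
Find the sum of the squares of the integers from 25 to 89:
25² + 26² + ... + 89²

Use ∑_{k=1}^{n} k² = n(n+1)(2n+1)/6, then subtract the first 24 terms.
∑_{k=1}^{89} k² = 89×90×179/6 = 238965
∑_{k=1}^{24} k² = 24×25×49/6 = 4900
∑_{k=25}^{89} k² = 238965 - 4900 = 234065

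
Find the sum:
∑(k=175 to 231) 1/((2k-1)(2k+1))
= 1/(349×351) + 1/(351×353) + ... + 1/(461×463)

Partial fractions: 1/((2k-1)(2k+1)) = (1/2)[1/(2k-1) - 1/(2k+1)]
The series telescopes:
= (1/2)[1/349 - 1/463]
= 57/161587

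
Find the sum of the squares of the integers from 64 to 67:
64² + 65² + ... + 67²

Use ∑_{k=1}^{n} k² = n(n+1)(2n+1)/6, then subtract the first 63 terms.
∑_{k=1}^{67} k² = 67×68×135/6 = 102510
∑_{k=1}^{63} k² = 63×64×127/6 = 85344
∑_{k=64}^{67} k² = 102510 - 85344 = 17166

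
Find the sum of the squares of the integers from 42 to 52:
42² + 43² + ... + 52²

Use ∑_{k=1}^{n} k² = n(n+1)(2n+1)/6, then subtract the first 41 terms.
∑_{k=1}^{52} k² = 52×53×105/6 = 48230
∑_{k=1}^{41} k² = 41×42×83/6 = 23821
∑_{k=42}^{52} k² = 48230 - 23821 = 24409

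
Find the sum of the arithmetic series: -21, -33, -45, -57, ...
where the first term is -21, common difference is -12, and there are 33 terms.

Sₙ = n/2 × (first + last)
Last term = a + (n-1)d = -21 + (33-1)×(-12) = -405
S_33 = 33/2 × (-21 + (-405))
S_33 = 33/2 × (-426) = -7029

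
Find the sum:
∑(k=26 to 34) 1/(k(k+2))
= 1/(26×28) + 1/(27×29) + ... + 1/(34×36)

Partial fractions: 1/(k(k+2)) = (1/2)[1/k - 1/(k+2)]
Telescoping leaves the first two and last two terms:
= (1/2)[1/26 + 1/27 - 1/35 - 1/36]
= 941/98280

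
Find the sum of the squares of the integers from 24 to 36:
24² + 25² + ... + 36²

Use ∑_{k=1}^{n} k² = n(n+1)(2n+1)/6, then subtract the first 23 terms.
∑_{k=1}^{36} k² = 36×37×73/6 = 16206
∑_{k=1}^{23} k² = 23×24×47/6 = 4324
∑_{k=24}^{36} k² = 16206 - 4324 = 11882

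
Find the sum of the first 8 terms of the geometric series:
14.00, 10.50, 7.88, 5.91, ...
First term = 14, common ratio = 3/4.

Sₙ = a(1 - rⁿ) / (1 - r)
S_8 = 14(1 - (3/4)^8) / (1 - (3/4))
S_8 = 14(1 - (6561/65536)) / (1/4)
S_8 = 412825/8192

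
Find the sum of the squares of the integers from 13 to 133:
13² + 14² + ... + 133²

Use ∑_{k=1}^{n} k² = n(n+1)(2n+1)/6, then subtract the first 12 terms.
∑_{k=1}^{133} k² = 133×134×267/6 = 793079
∑_{k=1}^{12} k² = 12×13×25/6 = 650
∑_{k=13}^{133} k² = 793079 - 650 = 792429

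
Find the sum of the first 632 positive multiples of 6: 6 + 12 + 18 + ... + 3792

Factor out 6: = 6(1 + 2 + ... + 632) = 6 × n(n+1)/2
= 6 × 632×633/2
= 6 × 200028
= 1200168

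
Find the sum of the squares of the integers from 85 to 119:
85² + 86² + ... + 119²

Use ∑_{k=1}^{n} k² = n(n+1)(2n+1)/6, then subtract the first 84 terms.
∑_{k=1}^{119} k² = 119×120×239/6 = 568820
∑_{k=1}^{84} k² = 84×85×169/6 = 201110
∑_{k=85}^{119} k² = 568820 - 201110 = 367710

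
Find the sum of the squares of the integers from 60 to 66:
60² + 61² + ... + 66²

Use ∑_{k=1}^{n} k² = n(n+1)(2n+1)/6, then subtract the first 59 terms.
∑_{k=1}^{66} k² = 66×67×133/6 = 98021
∑_{k=1}^{59} k² = 59×60×119/6 = 70210
∑_{k=60}^{66} k² = 98021 - 70210 = 27811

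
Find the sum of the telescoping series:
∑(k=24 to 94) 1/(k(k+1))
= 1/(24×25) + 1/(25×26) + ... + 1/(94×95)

Partial fractions: 1/(k(k+1)) = 1/k - 1/(k+1)
The series telescopes:
= (1/24 - 1/25) + (1/25 - 1/26) + ... + (1/94 - 1/95)
= 1/24 - 1/95
= 71/2280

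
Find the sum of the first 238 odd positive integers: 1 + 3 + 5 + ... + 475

Sum of first n odd numbers = n²
= 238²
= 56644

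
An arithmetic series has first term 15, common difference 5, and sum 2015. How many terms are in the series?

Using S = n/2 × [2a + (n-1)d]
2015 = n/2 × [2(15) + (n-1)(5)]
2015 = n/2 × [30 + 5n - 5]
4030 = n × [25 + 5n]
5n² + (25)n - 4030 = 0
Discriminant: Δ = (25)² - 4(5)(-4030) = 625 + 80600 = 81225
√Δ = 285
n = [-(25) + √Δ] / (2·5) = (-25 + 285) / 10 = 260 / 10 = 26
(The negative root is discarded since n must be a positive integer.)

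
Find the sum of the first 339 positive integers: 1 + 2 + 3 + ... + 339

Formula: ∑k = n(n+1)/2
= 339×340/2
= 115260/2
= 57630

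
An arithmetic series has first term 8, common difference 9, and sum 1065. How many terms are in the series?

Using S = n/2 × [2a + (n-1)d]
1065 = n/2 × [2(8) + (n-1)(9)]
1065 = n/2 × [16 + 9n - 9]
2130 = n × [7 + 9n]
9n² + (7)n - 2130 = 0
Discriminant: Δ = (7)² - 4(9)(-2130) = 49 + 76680 = 76729
√Δ = 277
n = [-(7) + √Δ] / (2·9) = (-7 + 277) / 18 = 270 / 18 = 15
(The negative root is discarded since n must be a positive integer.)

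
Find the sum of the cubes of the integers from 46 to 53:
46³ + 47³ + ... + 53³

Use ∑_{k=1}^{n} k³ = [n(n+1)/2]², then subtract the first 45 terms.
∑_{k=1}^{53} k³ = [53×54/2]² = 1431² = 2047761
∑_{k=1}^{45} k³ = [45×46/2]² = 1035² = 1071225
∑_{k=46}^{53} k³ = 2047761 - 1071225 = 976536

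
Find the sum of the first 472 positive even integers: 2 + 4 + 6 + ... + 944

Sum of first n even numbers = n(n+1)
= 472×473
= 223256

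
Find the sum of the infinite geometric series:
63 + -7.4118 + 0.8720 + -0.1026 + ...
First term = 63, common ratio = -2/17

For |r| < 1, S = a / (1 - r)
S = 63 / (1 - (-2/17))
S = 63 / (19/17)
S = 1071/19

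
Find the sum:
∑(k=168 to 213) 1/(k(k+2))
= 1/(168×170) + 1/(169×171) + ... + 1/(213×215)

Partial fractions: 1/(k(k+2)) = (1/2)[1/k - 1/(k+2)]
Telescoping leaves the first two and last two terms:
= (1/2)[1/168 + 1/169 - 1/214 - 1/215]
= 1662601/1306315920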